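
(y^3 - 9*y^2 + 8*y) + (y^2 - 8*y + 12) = y^3 - 8*y^2 + 12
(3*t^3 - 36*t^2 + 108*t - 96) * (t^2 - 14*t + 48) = 3*t^5 - 78*t^4 + 756*t^3 - 3336*t^2 + 6528*t - 4608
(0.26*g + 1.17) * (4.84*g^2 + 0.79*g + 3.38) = 1.2584*g^3 + 5.8682*g^2 + 1.8031*g + 3.9546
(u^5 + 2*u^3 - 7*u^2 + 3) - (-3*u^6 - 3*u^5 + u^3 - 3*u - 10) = 3*u^6 + 4*u^5 + u^3 - 7*u^2 + 3*u + 13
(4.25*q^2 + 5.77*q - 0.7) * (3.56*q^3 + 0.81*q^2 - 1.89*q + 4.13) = 15.13*q^5 + 23.9837*q^4 - 5.8508*q^3 + 6.0802*q^2 + 25.1531*q - 2.891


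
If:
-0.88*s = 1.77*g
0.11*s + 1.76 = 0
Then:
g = 7.95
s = -16.00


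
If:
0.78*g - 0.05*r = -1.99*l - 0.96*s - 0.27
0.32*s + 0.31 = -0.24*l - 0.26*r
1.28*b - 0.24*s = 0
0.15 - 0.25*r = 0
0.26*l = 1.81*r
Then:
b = -0.86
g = -5.32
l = 4.18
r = 0.60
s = -4.59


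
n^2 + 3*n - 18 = (n - 3)*(n + 6)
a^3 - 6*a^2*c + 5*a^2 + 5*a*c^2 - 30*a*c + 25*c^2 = (a + 5)*(a - 5*c)*(a - c)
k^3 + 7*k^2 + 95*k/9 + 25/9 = (k + 1/3)*(k + 5/3)*(k + 5)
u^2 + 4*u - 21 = (u - 3)*(u + 7)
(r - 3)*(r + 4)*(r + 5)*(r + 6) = r^4 + 12*r^3 + 29*r^2 - 102*r - 360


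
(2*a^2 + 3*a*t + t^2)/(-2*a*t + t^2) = (2*a^2 + 3*a*t + t^2)/(t*(-2*a + t))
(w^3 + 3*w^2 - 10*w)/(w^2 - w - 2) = w*(w + 5)/(w + 1)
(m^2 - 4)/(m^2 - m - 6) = (m - 2)/(m - 3)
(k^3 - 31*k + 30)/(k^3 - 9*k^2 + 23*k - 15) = (k + 6)/(k - 3)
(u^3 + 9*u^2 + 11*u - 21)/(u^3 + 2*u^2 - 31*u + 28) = (u + 3)/(u - 4)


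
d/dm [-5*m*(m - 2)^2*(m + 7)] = -20*m^3 - 45*m^2 + 240*m - 140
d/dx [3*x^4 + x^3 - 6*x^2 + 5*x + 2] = 12*x^3 + 3*x^2 - 12*x + 5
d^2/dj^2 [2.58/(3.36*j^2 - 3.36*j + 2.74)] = (-58.254336*j^2 + 58.254336*j + 2.58*(6.72*j - 3.36)*(13.44*j - 6.72) - 47.505024)/(3.36*j^2 - 3.36*j + 2.74)^3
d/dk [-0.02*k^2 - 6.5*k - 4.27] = -0.04*k - 6.5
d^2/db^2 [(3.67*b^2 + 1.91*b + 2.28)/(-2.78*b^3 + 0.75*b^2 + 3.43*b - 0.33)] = (-56.726456*b^6 - 88.567464*b^5 - 397.524432*b^4 + 103.504984*b^3 + 138.32613*b^2 - 25.478118*b - 59.899728)/(21.484952*b^9 - 17.3889*b^8 - 74.833986*b^7 + 50.138541*b^6 + 88.202841*b^5 - 44.794242*b^4 - 34.351831*b^3 + 11.402226*b^2 - 1.120581*b + 0.035937)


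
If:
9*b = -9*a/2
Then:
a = -2*b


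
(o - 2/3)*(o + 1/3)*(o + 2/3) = o^3 + o^2/3 - 4*o/9 - 4/27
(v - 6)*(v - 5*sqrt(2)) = v^2 - 5*sqrt(2)*v - 6*v + 30*sqrt(2)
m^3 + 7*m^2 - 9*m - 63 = (m - 3)*(m + 3)*(m + 7)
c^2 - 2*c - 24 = (c - 6)*(c + 4)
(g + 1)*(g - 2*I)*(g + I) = g^3 + g^2 - I*g^2 + 2*g - I*g + 2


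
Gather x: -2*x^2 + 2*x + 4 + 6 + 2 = -2*x^2 + 2*x + 12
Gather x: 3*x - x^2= -x^2 + 3*x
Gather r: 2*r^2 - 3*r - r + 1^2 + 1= 2*r^2 - 4*r + 2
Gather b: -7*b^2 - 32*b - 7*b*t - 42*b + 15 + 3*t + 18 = -7*b^2 + b*(-7*t - 74) + 3*t + 33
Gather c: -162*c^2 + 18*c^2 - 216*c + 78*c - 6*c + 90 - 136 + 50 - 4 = -144*c^2 - 144*c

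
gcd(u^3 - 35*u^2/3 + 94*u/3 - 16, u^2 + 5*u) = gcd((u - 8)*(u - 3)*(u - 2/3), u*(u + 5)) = 1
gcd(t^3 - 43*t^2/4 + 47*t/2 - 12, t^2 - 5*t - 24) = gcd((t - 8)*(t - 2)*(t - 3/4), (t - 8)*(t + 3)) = t - 8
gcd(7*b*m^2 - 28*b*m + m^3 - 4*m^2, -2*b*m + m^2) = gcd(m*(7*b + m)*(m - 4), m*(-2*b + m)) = m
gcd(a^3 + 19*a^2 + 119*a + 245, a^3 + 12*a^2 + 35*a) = a^2 + 12*a + 35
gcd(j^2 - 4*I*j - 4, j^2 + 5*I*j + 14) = j - 2*I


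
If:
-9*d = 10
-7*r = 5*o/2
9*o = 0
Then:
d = -10/9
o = 0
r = 0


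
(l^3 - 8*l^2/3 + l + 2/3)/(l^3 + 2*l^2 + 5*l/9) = 3*(l^2 - 3*l + 2)/(l*(3*l + 5))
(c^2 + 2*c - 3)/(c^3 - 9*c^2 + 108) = (c - 1)/(c^2 - 12*c + 36)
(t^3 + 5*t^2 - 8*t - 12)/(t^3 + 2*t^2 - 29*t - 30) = (t - 2)/(t - 5)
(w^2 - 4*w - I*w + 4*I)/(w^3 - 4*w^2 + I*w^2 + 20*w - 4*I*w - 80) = (w - I)/(w^2 + I*w + 20)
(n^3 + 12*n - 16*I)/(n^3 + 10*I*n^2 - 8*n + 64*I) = (n - 2*I)/(n + 8*I)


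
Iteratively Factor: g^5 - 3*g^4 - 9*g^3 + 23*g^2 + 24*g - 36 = (g - 3)*(g^4 - 9*g^2 - 4*g + 12) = (g - 3)*(g + 2)*(g^3 - 2*g^2 - 5*g + 6) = (g - 3)^2*(g + 2)*(g^2 + g - 2) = (g - 3)^2*(g - 1)*(g + 2)*(g + 2)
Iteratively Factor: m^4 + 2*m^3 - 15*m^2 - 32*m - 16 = (m - 4)*(m^3 + 6*m^2 + 9*m + 4) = (m - 4)*(m + 1)*(m^2 + 5*m + 4) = (m - 4)*(m + 1)^2*(m + 4)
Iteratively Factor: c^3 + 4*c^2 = (c)*(c^2 + 4*c) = c*(c + 4)*(c)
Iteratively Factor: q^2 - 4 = (q - 2)*(q + 2)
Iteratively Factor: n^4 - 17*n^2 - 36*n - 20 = (n + 2)*(n^3 - 2*n^2 - 13*n - 10) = (n + 2)^2*(n^2 - 4*n - 5) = (n - 5)*(n + 2)^2*(n + 1)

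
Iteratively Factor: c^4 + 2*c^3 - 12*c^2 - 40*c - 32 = (c + 2)*(c^3 - 12*c - 16) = (c + 2)^2*(c^2 - 2*c - 8) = (c + 2)^3*(c - 4)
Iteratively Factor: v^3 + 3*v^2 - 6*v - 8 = (v + 4)*(v^2 - v - 2) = (v + 1)*(v + 4)*(v - 2)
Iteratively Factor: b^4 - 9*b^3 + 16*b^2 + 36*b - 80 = (b - 4)*(b^3 - 5*b^2 - 4*b + 20) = (b - 4)*(b + 2)*(b^2 - 7*b + 10) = (b - 4)*(b - 2)*(b + 2)*(b - 5)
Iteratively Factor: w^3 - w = (w - 1)*(w^2 + w) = w*(w - 1)*(w + 1)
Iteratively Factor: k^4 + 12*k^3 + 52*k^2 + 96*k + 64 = (k + 2)*(k^3 + 10*k^2 + 32*k + 32) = (k + 2)^2*(k^2 + 8*k + 16) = (k + 2)^2*(k + 4)*(k + 4)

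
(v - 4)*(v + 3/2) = v^2 - 5*v/2 - 6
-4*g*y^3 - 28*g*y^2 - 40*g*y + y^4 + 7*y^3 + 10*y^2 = y*(-4*g + y)*(y + 2)*(y + 5)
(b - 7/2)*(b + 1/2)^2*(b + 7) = b^4 + 9*b^3/2 - 83*b^2/4 - 189*b/8 - 49/8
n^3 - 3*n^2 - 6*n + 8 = (n - 4)*(n - 1)*(n + 2)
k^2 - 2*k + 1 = (k - 1)^2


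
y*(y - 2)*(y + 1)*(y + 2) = y^4 + y^3 - 4*y^2 - 4*y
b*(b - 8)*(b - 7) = b^3 - 15*b^2 + 56*b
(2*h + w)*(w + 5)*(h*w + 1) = 2*h^2*w^2 + 10*h^2*w + h*w^3 + 5*h*w^2 + 2*h*w + 10*h + w^2 + 5*w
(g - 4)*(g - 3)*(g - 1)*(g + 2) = g^4 - 6*g^3 + 3*g^2 + 26*g - 24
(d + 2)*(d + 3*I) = d^2 + 2*d + 3*I*d + 6*I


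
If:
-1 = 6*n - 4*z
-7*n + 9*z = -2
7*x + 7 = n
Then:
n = -17/26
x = -199/182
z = -19/26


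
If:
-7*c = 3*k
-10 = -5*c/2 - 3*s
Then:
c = 4 - 6*s/5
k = 14*s/5 - 28/3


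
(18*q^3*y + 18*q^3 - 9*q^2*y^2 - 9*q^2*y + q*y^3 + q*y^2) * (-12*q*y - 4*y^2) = -216*q^4*y^2 - 216*q^4*y + 36*q^3*y^3 + 36*q^3*y^2 + 24*q^2*y^4 + 24*q^2*y^3 - 4*q*y^5 - 4*q*y^4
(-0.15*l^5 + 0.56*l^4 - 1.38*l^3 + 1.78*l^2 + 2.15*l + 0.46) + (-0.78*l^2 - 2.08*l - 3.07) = -0.15*l^5 + 0.56*l^4 - 1.38*l^3 + 1.0*l^2 + 0.0699999999999998*l - 2.61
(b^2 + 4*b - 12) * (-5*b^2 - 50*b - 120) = -5*b^4 - 70*b^3 - 260*b^2 + 120*b + 1440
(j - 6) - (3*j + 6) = -2*j - 12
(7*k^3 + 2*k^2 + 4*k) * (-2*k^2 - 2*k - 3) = -14*k^5 - 18*k^4 - 33*k^3 - 14*k^2 - 12*k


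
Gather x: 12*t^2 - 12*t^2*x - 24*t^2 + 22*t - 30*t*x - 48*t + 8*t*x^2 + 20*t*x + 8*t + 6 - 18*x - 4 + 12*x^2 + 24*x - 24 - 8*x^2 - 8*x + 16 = -12*t^2 - 18*t + x^2*(8*t + 4) + x*(-12*t^2 - 10*t - 2) - 6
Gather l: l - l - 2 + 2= 0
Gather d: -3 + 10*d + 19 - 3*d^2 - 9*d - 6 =-3*d^2 + d + 10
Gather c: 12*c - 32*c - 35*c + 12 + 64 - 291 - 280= -55*c - 495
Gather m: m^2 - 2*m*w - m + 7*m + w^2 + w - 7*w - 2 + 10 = m^2 + m*(6 - 2*w) + w^2 - 6*w + 8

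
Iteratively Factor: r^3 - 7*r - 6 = (r - 3)*(r^2 + 3*r + 2) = (r - 3)*(r + 1)*(r + 2)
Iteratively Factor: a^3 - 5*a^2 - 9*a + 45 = (a - 5)*(a^2 - 9) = (a - 5)*(a - 3)*(a + 3)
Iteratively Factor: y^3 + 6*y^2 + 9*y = (y + 3)*(y^2 + 3*y) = y*(y + 3)*(y + 3)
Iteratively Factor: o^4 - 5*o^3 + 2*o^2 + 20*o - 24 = (o - 2)*(o^3 - 3*o^2 - 4*o + 12) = (o - 3)*(o - 2)*(o^2 - 4) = (o - 3)*(o - 2)^2*(o + 2)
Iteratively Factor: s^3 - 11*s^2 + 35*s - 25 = (s - 5)*(s^2 - 6*s + 5) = (s - 5)^2*(s - 1)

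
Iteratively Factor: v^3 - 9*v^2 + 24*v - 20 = (v - 2)*(v^2 - 7*v + 10) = (v - 5)*(v - 2)*(v - 2)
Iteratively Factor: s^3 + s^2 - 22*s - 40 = (s - 5)*(s^2 + 6*s + 8) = (s - 5)*(s + 4)*(s + 2)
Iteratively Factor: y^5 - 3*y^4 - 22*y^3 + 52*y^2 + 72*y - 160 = (y + 4)*(y^4 - 7*y^3 + 6*y^2 + 28*y - 40) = (y - 2)*(y + 4)*(y^3 - 5*y^2 - 4*y + 20) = (y - 2)^2*(y + 4)*(y^2 - 3*y - 10) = (y - 2)^2*(y + 2)*(y + 4)*(y - 5)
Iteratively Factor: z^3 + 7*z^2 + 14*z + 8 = (z + 2)*(z^2 + 5*z + 4) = (z + 2)*(z + 4)*(z + 1)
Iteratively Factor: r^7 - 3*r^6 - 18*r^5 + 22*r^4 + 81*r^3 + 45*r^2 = (r - 3)*(r^6 - 18*r^4 - 32*r^3 - 15*r^2) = (r - 3)*(r + 3)*(r^5 - 3*r^4 - 9*r^3 - 5*r^2) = (r - 3)*(r + 1)*(r + 3)*(r^4 - 4*r^3 - 5*r^2) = (r - 3)*(r + 1)^2*(r + 3)*(r^3 - 5*r^2) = r*(r - 3)*(r + 1)^2*(r + 3)*(r^2 - 5*r) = r^2*(r - 3)*(r + 1)^2*(r + 3)*(r - 5)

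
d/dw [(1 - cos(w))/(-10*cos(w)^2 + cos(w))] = (10*sin(w) + sin(w)/cos(w)^2 - 20*tan(w))/(10*cos(w) - 1)^2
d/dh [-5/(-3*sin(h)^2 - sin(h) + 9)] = -5*(6*sin(h) + 1)*cos(h)/(3*sin(h)^2 + sin(h) - 9)^2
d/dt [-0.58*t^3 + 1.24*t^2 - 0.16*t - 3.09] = -1.74*t^2 + 2.48*t - 0.16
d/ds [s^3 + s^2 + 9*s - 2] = 3*s^2 + 2*s + 9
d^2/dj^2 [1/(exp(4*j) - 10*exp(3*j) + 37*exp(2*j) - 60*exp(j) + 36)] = (16*exp(3*j) - 70*exp(2*j) + 52*exp(j) + 60)*exp(j)/(exp(8*j) - 20*exp(7*j) + 174*exp(6*j) - 860*exp(5*j) + 2641*exp(4*j) - 5160*exp(3*j) + 6264*exp(2*j) - 4320*exp(j) + 1296)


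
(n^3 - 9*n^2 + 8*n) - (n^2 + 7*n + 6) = n^3 - 10*n^2 + n - 6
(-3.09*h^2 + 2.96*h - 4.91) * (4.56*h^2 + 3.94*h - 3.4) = -14.0904*h^4 + 1.323*h^3 - 0.2212*h^2 - 29.4094*h + 16.694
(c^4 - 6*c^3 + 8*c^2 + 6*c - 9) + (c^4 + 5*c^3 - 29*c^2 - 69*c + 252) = 2*c^4 - c^3 - 21*c^2 - 63*c + 243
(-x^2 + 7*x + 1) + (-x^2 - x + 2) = -2*x^2 + 6*x + 3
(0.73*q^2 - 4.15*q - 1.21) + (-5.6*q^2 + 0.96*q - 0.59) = -4.87*q^2 - 3.19*q - 1.8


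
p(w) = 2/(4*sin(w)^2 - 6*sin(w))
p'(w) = 2*(-8*sin(w)*cos(w) + 6*cos(w))/(4*sin(w)^2 - 6*sin(w))^2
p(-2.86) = 1.01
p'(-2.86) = -4.05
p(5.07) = 0.22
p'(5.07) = 0.11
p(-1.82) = 0.21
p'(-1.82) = -0.07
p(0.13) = -2.81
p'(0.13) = 19.49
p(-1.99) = 0.23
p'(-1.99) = -0.14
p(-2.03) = 0.23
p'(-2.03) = -0.16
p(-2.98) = 1.87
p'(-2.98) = -12.59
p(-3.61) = -1.06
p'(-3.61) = -1.19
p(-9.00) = 0.63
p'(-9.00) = -1.71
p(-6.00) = -1.47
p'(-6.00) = 3.88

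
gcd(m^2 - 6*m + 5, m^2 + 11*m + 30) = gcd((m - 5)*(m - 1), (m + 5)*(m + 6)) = 1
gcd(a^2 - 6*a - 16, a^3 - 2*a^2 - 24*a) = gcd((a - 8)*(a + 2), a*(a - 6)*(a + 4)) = 1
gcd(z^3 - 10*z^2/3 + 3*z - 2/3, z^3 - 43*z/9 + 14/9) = z^2 - 7*z/3 + 2/3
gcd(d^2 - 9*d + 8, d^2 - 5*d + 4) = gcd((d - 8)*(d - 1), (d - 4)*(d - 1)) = d - 1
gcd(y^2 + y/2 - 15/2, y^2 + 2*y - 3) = y + 3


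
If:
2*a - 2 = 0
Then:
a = 1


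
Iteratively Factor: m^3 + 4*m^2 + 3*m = (m + 3)*(m^2 + m) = m*(m + 3)*(m + 1)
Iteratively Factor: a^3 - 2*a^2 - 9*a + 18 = (a - 3)*(a^2 + a - 6) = (a - 3)*(a + 3)*(a - 2)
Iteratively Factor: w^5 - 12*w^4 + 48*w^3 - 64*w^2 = (w - 4)*(w^4 - 8*w^3 + 16*w^2) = w*(w - 4)*(w^3 - 8*w^2 + 16*w) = w^2*(w - 4)*(w^2 - 8*w + 16) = w^2*(w - 4)^2*(w - 4)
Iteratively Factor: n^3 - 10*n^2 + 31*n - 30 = (n - 3)*(n^2 - 7*n + 10) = (n - 5)*(n - 3)*(n - 2)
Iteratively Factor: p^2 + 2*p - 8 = (p + 4)*(p - 2)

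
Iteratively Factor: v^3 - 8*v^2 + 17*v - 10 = (v - 1)*(v^2 - 7*v + 10) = (v - 2)*(v - 1)*(v - 5)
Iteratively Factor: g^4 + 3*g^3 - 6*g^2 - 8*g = (g + 4)*(g^3 - g^2 - 2*g) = (g + 1)*(g + 4)*(g^2 - 2*g) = g*(g + 1)*(g + 4)*(g - 2)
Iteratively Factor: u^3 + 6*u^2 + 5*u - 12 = (u - 1)*(u^2 + 7*u + 12) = (u - 1)*(u + 3)*(u + 4)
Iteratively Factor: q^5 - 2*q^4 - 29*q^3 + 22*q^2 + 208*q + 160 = (q - 5)*(q^4 + 3*q^3 - 14*q^2 - 48*q - 32) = (q - 5)*(q - 4)*(q^3 + 7*q^2 + 14*q + 8) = (q - 5)*(q - 4)*(q + 1)*(q^2 + 6*q + 8) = (q - 5)*(q - 4)*(q + 1)*(q + 2)*(q + 4)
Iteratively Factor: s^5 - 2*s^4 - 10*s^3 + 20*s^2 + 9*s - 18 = (s - 1)*(s^4 - s^3 - 11*s^2 + 9*s + 18) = (s - 2)*(s - 1)*(s^3 + s^2 - 9*s - 9) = (s - 3)*(s - 2)*(s - 1)*(s^2 + 4*s + 3) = (s - 3)*(s - 2)*(s - 1)*(s + 3)*(s + 1)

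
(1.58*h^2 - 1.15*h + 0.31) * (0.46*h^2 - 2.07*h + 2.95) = 0.7268*h^4 - 3.7996*h^3 + 7.1841*h^2 - 4.0342*h + 0.9145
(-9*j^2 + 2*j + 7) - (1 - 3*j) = -9*j^2 + 5*j + 6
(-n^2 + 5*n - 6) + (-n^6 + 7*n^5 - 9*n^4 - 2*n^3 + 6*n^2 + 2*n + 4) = -n^6 + 7*n^5 - 9*n^4 - 2*n^3 + 5*n^2 + 7*n - 2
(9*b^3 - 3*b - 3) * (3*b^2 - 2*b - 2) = 27*b^5 - 18*b^4 - 27*b^3 - 3*b^2 + 12*b + 6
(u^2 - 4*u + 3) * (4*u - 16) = 4*u^3 - 32*u^2 + 76*u - 48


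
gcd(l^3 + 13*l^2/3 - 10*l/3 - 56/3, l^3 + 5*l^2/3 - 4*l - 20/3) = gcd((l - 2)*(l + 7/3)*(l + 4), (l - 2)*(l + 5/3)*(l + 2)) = l - 2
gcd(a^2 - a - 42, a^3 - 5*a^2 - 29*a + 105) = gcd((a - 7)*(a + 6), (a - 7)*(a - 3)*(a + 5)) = a - 7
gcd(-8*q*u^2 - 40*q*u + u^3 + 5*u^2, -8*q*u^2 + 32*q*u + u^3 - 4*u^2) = 8*q*u - u^2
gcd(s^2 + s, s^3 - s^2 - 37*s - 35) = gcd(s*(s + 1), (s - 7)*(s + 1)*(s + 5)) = s + 1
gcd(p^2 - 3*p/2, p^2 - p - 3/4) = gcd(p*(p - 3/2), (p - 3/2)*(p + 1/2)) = p - 3/2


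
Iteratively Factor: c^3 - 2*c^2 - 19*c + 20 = (c - 1)*(c^2 - c - 20) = (c - 5)*(c - 1)*(c + 4)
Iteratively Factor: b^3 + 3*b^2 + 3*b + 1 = (b + 1)*(b^2 + 2*b + 1) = (b + 1)^2*(b + 1)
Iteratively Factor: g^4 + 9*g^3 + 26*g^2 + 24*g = (g + 3)*(g^3 + 6*g^2 + 8*g) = (g + 2)*(g + 3)*(g^2 + 4*g) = g*(g + 2)*(g + 3)*(g + 4)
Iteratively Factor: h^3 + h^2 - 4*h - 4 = (h + 2)*(h^2 - h - 2) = (h + 1)*(h + 2)*(h - 2)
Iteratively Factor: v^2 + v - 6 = (v + 3)*(v - 2)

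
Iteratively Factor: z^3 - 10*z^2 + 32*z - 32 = (z - 4)*(z^2 - 6*z + 8) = (z - 4)^2*(z - 2)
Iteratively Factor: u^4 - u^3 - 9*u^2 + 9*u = (u + 3)*(u^3 - 4*u^2 + 3*u) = u*(u + 3)*(u^2 - 4*u + 3) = u*(u - 1)*(u + 3)*(u - 3)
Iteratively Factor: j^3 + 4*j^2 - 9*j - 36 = (j + 3)*(j^2 + j - 12) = (j + 3)*(j + 4)*(j - 3)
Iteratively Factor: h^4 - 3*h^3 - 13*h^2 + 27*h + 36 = (h + 1)*(h^3 - 4*h^2 - 9*h + 36) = (h + 1)*(h + 3)*(h^2 - 7*h + 12) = (h - 3)*(h + 1)*(h + 3)*(h - 4)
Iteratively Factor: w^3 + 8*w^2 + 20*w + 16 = (w + 2)*(w^2 + 6*w + 8) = (w + 2)^2*(w + 4)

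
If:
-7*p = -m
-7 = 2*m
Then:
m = -7/2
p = -1/2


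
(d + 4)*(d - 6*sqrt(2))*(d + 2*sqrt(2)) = d^3 - 4*sqrt(2)*d^2 + 4*d^2 - 24*d - 16*sqrt(2)*d - 96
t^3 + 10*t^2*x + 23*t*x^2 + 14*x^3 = (t + x)*(t + 2*x)*(t + 7*x)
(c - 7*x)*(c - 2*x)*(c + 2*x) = c^3 - 7*c^2*x - 4*c*x^2 + 28*x^3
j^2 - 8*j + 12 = (j - 6)*(j - 2)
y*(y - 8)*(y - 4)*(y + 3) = y^4 - 9*y^3 - 4*y^2 + 96*y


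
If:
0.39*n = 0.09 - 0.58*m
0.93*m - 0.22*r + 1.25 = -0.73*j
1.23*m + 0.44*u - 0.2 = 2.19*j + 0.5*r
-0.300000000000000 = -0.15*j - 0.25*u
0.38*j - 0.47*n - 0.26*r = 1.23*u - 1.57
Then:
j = 0.17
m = -3.62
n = 5.62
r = -9.07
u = 1.10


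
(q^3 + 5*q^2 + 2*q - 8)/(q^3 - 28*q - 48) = (q - 1)/(q - 6)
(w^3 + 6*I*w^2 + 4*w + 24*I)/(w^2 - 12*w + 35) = (w^3 + 6*I*w^2 + 4*w + 24*I)/(w^2 - 12*w + 35)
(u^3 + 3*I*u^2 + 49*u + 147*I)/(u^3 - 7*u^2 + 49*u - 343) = (u + 3*I)/(u - 7)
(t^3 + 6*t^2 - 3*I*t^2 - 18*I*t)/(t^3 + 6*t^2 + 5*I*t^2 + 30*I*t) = (t - 3*I)/(t + 5*I)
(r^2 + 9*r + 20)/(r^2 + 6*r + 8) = (r + 5)/(r + 2)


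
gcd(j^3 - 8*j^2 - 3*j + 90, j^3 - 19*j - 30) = j^2 - 2*j - 15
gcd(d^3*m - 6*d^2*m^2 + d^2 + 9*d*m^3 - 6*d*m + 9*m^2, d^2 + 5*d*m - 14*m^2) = 1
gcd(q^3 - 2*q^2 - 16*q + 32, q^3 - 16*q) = q^2 - 16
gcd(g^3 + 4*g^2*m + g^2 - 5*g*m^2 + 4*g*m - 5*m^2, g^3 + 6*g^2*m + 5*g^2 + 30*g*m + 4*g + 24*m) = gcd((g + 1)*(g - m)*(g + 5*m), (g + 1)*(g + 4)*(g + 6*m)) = g + 1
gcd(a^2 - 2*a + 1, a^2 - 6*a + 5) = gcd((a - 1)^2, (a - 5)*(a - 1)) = a - 1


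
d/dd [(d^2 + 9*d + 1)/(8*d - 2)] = (4*d^2 - 2*d - 13)/(2*(16*d^2 - 8*d + 1))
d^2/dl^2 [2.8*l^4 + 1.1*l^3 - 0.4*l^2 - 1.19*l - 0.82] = 33.6*l^2 + 6.6*l - 0.8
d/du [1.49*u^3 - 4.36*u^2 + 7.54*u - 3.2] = 4.47*u^2 - 8.72*u + 7.54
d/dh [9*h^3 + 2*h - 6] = 27*h^2 + 2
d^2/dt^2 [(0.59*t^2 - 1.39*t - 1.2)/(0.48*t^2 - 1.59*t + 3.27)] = (2.22044604925031e-16*t^4 + 0.260063999999999*t^3 - 7.21526399999999*t^2 + 18.585504*t - 4.136832)/(0.110592*t^6 - 1.099008*t^5 + 5.900688*t^4 - 18.993663*t^3 + 40.198437*t^2 - 51.005133*t + 34.965783)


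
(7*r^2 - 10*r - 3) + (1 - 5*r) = 7*r^2 - 15*r - 2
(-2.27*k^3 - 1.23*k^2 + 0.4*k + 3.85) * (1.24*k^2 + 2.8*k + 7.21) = -2.8148*k^5 - 7.8812*k^4 - 19.3147*k^3 - 2.9743*k^2 + 13.664*k + 27.7585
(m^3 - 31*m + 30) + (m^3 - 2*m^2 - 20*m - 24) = 2*m^3 - 2*m^2 - 51*m + 6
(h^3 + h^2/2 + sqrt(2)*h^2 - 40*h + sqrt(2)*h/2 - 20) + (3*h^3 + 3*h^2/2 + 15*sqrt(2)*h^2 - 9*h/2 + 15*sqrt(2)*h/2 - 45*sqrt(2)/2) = 4*h^3 + 2*h^2 + 16*sqrt(2)*h^2 - 89*h/2 + 8*sqrt(2)*h - 45*sqrt(2)/2 - 20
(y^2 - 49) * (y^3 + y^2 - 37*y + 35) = y^5 + y^4 - 86*y^3 - 14*y^2 + 1813*y - 1715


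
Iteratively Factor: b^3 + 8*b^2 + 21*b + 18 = (b + 3)*(b^2 + 5*b + 6) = (b + 2)*(b + 3)*(b + 3)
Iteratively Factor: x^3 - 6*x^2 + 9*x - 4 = (x - 1)*(x^2 - 5*x + 4) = (x - 1)^2*(x - 4)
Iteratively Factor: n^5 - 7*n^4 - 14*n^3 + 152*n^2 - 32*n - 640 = (n - 4)*(n^4 - 3*n^3 - 26*n^2 + 48*n + 160) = (n - 4)^2*(n^3 + n^2 - 22*n - 40) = (n - 5)*(n - 4)^2*(n^2 + 6*n + 8) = (n - 5)*(n - 4)^2*(n + 2)*(n + 4)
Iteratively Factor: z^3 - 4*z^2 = (z - 4)*(z^2) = z*(z - 4)*(z)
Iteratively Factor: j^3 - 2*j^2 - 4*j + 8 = (j + 2)*(j^2 - 4*j + 4) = (j - 2)*(j + 2)*(j - 2)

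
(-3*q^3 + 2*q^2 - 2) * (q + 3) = -3*q^4 - 7*q^3 + 6*q^2 - 2*q - 6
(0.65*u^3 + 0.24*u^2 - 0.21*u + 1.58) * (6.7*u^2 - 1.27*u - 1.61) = 4.355*u^5 + 0.7825*u^4 - 2.7583*u^3 + 10.4663*u^2 - 1.6685*u - 2.5438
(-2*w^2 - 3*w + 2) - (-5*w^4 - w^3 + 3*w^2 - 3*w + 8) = 5*w^4 + w^3 - 5*w^2 - 6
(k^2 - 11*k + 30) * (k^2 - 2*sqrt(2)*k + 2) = k^4 - 11*k^3 - 2*sqrt(2)*k^3 + 22*sqrt(2)*k^2 + 32*k^2 - 60*sqrt(2)*k - 22*k + 60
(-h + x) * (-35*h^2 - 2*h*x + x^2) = 35*h^3 - 33*h^2*x - 3*h*x^2 + x^3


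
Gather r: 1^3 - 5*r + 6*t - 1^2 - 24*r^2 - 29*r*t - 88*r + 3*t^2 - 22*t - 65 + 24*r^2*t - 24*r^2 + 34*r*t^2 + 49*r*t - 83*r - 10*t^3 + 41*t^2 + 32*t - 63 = r^2*(24*t - 48) + r*(34*t^2 + 20*t - 176) - 10*t^3 + 44*t^2 + 16*t - 128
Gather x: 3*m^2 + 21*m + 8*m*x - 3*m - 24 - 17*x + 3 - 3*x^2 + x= 3*m^2 + 18*m - 3*x^2 + x*(8*m - 16) - 21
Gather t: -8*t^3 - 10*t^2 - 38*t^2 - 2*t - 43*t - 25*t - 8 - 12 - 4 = -8*t^3 - 48*t^2 - 70*t - 24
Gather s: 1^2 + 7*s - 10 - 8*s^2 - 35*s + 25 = -8*s^2 - 28*s + 16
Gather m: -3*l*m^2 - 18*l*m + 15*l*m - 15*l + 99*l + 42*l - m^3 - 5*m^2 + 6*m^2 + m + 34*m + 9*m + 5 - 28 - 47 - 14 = 126*l - m^3 + m^2*(1 - 3*l) + m*(44 - 3*l) - 84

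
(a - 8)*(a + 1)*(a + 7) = a^3 - 57*a - 56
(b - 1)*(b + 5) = b^2 + 4*b - 5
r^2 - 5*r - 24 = (r - 8)*(r + 3)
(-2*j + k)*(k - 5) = -2*j*k + 10*j + k^2 - 5*k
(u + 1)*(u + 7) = u^2 + 8*u + 7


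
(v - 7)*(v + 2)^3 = v^4 - v^3 - 30*v^2 - 76*v - 56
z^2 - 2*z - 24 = (z - 6)*(z + 4)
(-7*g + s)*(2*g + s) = -14*g^2 - 5*g*s + s^2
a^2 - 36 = (a - 6)*(a + 6)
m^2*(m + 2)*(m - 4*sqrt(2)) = m^4 - 4*sqrt(2)*m^3 + 2*m^3 - 8*sqrt(2)*m^2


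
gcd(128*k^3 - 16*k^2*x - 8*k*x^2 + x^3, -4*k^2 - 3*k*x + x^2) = -4*k + x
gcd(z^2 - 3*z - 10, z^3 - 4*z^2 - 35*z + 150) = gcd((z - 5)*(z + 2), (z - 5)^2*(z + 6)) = z - 5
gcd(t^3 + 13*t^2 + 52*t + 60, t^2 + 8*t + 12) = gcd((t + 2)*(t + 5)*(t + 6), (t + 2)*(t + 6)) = t^2 + 8*t + 12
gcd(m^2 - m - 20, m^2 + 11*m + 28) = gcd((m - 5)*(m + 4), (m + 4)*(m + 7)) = m + 4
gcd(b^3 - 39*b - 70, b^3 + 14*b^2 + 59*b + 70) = b^2 + 7*b + 10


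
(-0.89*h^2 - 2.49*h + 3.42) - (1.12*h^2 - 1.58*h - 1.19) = -2.01*h^2 - 0.91*h + 4.61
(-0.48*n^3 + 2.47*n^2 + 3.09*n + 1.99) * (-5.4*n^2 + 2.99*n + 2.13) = 2.592*n^5 - 14.7732*n^4 - 10.3231*n^3 + 3.7542*n^2 + 12.5318*n + 4.2387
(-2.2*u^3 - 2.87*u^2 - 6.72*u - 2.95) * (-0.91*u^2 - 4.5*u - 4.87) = 2.002*u^5 + 12.5117*u^4 + 29.7442*u^3 + 46.9014*u^2 + 46.0014*u + 14.3665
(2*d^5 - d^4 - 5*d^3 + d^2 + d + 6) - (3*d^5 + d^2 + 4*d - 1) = -d^5 - d^4 - 5*d^3 - 3*d + 7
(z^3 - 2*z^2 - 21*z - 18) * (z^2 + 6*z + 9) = z^5 + 4*z^4 - 24*z^3 - 162*z^2 - 297*z - 162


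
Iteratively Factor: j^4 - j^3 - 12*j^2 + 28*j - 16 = (j - 2)*(j^3 + j^2 - 10*j + 8) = (j - 2)*(j + 4)*(j^2 - 3*j + 2) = (j - 2)^2*(j + 4)*(j - 1)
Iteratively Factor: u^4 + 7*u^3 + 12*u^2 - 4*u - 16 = (u - 1)*(u^3 + 8*u^2 + 20*u + 16) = (u - 1)*(u + 4)*(u^2 + 4*u + 4) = (u - 1)*(u + 2)*(u + 4)*(u + 2)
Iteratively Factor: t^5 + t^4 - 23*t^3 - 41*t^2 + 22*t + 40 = (t - 1)*(t^4 + 2*t^3 - 21*t^2 - 62*t - 40) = (t - 1)*(t + 4)*(t^3 - 2*t^2 - 13*t - 10) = (t - 1)*(t + 2)*(t + 4)*(t^2 - 4*t - 5) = (t - 5)*(t - 1)*(t + 2)*(t + 4)*(t + 1)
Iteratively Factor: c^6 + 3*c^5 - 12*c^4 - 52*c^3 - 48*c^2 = (c + 3)*(c^5 - 12*c^3 - 16*c^2) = c*(c + 3)*(c^4 - 12*c^2 - 16*c) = c*(c - 4)*(c + 3)*(c^3 + 4*c^2 + 4*c) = c*(c - 4)*(c + 2)*(c + 3)*(c^2 + 2*c) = c^2*(c - 4)*(c + 2)*(c + 3)*(c + 2)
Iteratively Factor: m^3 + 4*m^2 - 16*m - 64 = (m + 4)*(m^2 - 16) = (m - 4)*(m + 4)*(m + 4)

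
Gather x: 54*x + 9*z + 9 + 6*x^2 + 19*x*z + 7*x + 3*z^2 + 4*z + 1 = 6*x^2 + x*(19*z + 61) + 3*z^2 + 13*z + 10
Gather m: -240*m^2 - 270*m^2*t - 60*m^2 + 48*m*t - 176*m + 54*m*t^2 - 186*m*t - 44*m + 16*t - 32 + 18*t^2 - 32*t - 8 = m^2*(-270*t - 300) + m*(54*t^2 - 138*t - 220) + 18*t^2 - 16*t - 40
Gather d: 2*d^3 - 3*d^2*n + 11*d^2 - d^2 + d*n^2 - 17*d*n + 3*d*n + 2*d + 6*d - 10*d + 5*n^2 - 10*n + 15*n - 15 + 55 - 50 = 2*d^3 + d^2*(10 - 3*n) + d*(n^2 - 14*n - 2) + 5*n^2 + 5*n - 10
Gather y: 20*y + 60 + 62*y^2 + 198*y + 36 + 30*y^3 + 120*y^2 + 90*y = 30*y^3 + 182*y^2 + 308*y + 96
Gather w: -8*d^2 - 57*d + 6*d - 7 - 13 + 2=-8*d^2 - 51*d - 18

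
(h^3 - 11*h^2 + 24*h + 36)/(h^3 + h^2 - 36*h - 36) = (h - 6)/(h + 6)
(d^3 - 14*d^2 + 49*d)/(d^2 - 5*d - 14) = d*(d - 7)/(d + 2)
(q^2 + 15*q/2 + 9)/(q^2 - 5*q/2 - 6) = (q + 6)/(q - 4)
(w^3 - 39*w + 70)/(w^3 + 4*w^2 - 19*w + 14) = (w - 5)/(w - 1)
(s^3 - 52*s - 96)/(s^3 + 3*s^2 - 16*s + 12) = (s^2 - 6*s - 16)/(s^2 - 3*s + 2)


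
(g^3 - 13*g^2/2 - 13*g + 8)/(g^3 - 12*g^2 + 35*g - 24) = (g^2 + 3*g/2 - 1)/(g^2 - 4*g + 3)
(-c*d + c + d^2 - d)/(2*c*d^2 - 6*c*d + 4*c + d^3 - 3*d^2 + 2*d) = (-c + d)/(2*c*d - 4*c + d^2 - 2*d)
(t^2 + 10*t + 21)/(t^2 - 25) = (t^2 + 10*t + 21)/(t^2 - 25)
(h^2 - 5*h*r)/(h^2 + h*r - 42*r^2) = h*(h - 5*r)/(h^2 + h*r - 42*r^2)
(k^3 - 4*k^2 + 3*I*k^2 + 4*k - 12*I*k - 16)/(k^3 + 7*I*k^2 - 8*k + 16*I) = (k - 4)/(k + 4*I)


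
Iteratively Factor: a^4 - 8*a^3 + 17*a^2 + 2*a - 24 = (a - 3)*(a^3 - 5*a^2 + 2*a + 8) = (a - 3)*(a + 1)*(a^2 - 6*a + 8) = (a - 3)*(a - 2)*(a + 1)*(a - 4)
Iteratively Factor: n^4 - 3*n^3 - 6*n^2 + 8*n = (n - 1)*(n^3 - 2*n^2 - 8*n) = n*(n - 1)*(n^2 - 2*n - 8) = n*(n - 1)*(n + 2)*(n - 4)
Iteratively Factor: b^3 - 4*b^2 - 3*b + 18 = (b - 3)*(b^2 - b - 6) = (b - 3)*(b + 2)*(b - 3)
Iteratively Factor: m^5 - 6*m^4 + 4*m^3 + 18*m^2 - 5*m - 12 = (m - 4)*(m^4 - 2*m^3 - 4*m^2 + 2*m + 3) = (m - 4)*(m - 1)*(m^3 - m^2 - 5*m - 3) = (m - 4)*(m - 1)*(m + 1)*(m^2 - 2*m - 3) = (m - 4)*(m - 3)*(m - 1)*(m + 1)*(m + 1)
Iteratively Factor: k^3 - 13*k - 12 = (k + 1)*(k^2 - k - 12) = (k + 1)*(k + 3)*(k - 4)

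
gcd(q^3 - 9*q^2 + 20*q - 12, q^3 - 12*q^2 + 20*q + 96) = q - 6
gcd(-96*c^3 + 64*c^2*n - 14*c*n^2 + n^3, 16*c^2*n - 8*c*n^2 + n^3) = 16*c^2 - 8*c*n + n^2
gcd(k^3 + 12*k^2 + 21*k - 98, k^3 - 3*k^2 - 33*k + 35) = 1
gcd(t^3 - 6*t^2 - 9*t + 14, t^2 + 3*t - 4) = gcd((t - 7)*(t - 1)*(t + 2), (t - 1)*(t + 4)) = t - 1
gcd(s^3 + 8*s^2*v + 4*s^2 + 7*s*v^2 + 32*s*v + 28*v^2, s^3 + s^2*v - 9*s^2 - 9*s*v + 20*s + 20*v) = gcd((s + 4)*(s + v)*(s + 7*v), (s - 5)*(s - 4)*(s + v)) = s + v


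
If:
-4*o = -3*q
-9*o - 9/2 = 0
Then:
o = -1/2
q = -2/3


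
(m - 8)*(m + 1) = m^2 - 7*m - 8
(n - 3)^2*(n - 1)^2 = n^4 - 8*n^3 + 22*n^2 - 24*n + 9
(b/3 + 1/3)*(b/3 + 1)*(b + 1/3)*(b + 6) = b^4/9 + 31*b^3/27 + 91*b^2/27 + 3*b + 2/3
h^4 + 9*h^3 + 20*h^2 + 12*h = h*(h + 1)*(h + 2)*(h + 6)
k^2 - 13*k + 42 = (k - 7)*(k - 6)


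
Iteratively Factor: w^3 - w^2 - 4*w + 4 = (w - 2)*(w^2 + w - 2) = (w - 2)*(w + 2)*(w - 1)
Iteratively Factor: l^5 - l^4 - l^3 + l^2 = (l - 1)*(l^4 - l^2) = (l - 1)^2*(l^3 + l^2) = l*(l - 1)^2*(l^2 + l) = l^2*(l - 1)^2*(l + 1)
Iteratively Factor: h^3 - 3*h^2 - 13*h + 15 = (h + 3)*(h^2 - 6*h + 5) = (h - 1)*(h + 3)*(h - 5)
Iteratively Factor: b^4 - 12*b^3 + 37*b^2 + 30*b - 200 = (b + 2)*(b^3 - 14*b^2 + 65*b - 100) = (b - 4)*(b + 2)*(b^2 - 10*b + 25) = (b - 5)*(b - 4)*(b + 2)*(b - 5)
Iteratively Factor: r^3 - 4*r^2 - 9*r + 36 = (r + 3)*(r^2 - 7*r + 12) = (r - 4)*(r + 3)*(r - 3)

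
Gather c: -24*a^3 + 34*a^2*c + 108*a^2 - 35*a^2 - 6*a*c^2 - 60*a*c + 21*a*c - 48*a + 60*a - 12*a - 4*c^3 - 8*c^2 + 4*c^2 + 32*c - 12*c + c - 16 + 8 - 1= -24*a^3 + 73*a^2 - 4*c^3 + c^2*(-6*a - 4) + c*(34*a^2 - 39*a + 21) - 9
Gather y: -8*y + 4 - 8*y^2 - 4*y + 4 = -8*y^2 - 12*y + 8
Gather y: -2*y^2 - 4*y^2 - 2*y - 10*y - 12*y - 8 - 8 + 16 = -6*y^2 - 24*y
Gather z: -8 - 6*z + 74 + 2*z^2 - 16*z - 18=2*z^2 - 22*z + 48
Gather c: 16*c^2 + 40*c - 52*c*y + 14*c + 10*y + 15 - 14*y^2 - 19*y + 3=16*c^2 + c*(54 - 52*y) - 14*y^2 - 9*y + 18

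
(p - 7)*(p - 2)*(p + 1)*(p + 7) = p^4 - p^3 - 51*p^2 + 49*p + 98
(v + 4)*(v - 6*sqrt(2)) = v^2 - 6*sqrt(2)*v + 4*v - 24*sqrt(2)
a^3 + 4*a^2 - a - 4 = (a - 1)*(a + 1)*(a + 4)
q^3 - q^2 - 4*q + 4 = (q - 2)*(q - 1)*(q + 2)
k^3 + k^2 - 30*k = k*(k - 5)*(k + 6)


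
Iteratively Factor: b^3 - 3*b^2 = (b - 3)*(b^2) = b*(b - 3)*(b)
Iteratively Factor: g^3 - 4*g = (g + 2)*(g^2 - 2*g) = g*(g + 2)*(g - 2)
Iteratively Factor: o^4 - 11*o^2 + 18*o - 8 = (o - 1)*(o^3 + o^2 - 10*o + 8) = (o - 2)*(o - 1)*(o^2 + 3*o - 4) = (o - 2)*(o - 1)*(o + 4)*(o - 1)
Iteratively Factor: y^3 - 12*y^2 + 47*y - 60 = (y - 5)*(y^2 - 7*y + 12) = (y - 5)*(y - 3)*(y - 4)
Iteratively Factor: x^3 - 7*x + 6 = (x - 1)*(x^2 + x - 6) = (x - 2)*(x - 1)*(x + 3)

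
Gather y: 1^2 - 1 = 0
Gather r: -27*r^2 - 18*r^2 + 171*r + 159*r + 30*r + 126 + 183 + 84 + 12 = -45*r^2 + 360*r + 405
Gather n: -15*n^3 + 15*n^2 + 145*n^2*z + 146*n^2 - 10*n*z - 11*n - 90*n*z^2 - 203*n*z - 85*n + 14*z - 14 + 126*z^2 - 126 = -15*n^3 + n^2*(145*z + 161) + n*(-90*z^2 - 213*z - 96) + 126*z^2 + 14*z - 140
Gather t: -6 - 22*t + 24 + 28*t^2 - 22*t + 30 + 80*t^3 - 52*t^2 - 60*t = 80*t^3 - 24*t^2 - 104*t + 48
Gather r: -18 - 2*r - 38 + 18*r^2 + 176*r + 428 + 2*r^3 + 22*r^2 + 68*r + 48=2*r^3 + 40*r^2 + 242*r + 420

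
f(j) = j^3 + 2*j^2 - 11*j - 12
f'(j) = 3*j^2 + 4*j - 11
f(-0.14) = -10.42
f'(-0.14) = -11.50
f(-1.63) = 6.91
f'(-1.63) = -9.55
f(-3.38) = 9.41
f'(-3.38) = 9.75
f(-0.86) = -1.70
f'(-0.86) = -12.22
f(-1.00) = 0.00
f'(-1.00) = -12.00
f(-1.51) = 5.73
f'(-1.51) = -10.20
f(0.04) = -12.44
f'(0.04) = -10.84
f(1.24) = -20.66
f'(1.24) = -1.43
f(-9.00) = -480.00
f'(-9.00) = 196.00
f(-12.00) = -1320.00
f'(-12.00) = 373.00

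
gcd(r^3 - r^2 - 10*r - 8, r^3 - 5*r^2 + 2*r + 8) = r^2 - 3*r - 4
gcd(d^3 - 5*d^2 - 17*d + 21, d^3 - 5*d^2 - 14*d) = d - 7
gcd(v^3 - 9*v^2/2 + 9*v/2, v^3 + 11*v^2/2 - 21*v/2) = v^2 - 3*v/2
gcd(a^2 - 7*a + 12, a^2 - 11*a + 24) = a - 3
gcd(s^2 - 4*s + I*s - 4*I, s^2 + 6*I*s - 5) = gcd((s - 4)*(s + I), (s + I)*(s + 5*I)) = s + I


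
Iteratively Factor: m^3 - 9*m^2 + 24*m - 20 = (m - 5)*(m^2 - 4*m + 4) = (m - 5)*(m - 2)*(m - 2)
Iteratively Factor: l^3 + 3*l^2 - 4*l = (l)*(l^2 + 3*l - 4) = l*(l - 1)*(l + 4)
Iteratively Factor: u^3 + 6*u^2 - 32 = (u + 4)*(u^2 + 2*u - 8) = (u - 2)*(u + 4)*(u + 4)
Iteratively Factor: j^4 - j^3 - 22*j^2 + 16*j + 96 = (j + 2)*(j^3 - 3*j^2 - 16*j + 48) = (j + 2)*(j + 4)*(j^2 - 7*j + 12) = (j - 4)*(j + 2)*(j + 4)*(j - 3)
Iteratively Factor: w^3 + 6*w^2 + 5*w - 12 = (w + 4)*(w^2 + 2*w - 3) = (w - 1)*(w + 4)*(w + 3)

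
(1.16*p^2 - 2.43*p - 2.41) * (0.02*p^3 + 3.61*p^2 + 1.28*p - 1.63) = 0.0232*p^5 + 4.139*p^4 - 7.3357*p^3 - 13.7013*p^2 + 0.8761*p + 3.9283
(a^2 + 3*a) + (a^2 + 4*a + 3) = 2*a^2 + 7*a + 3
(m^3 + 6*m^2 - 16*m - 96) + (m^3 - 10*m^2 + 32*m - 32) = 2*m^3 - 4*m^2 + 16*m - 128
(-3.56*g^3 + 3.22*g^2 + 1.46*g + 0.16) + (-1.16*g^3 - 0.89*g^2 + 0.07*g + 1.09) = -4.72*g^3 + 2.33*g^2 + 1.53*g + 1.25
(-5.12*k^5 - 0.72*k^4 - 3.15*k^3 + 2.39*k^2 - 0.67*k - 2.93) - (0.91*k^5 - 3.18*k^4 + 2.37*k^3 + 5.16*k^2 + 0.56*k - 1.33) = -6.03*k^5 + 2.46*k^4 - 5.52*k^3 - 2.77*k^2 - 1.23*k - 1.6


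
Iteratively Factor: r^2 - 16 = (r + 4)*(r - 4)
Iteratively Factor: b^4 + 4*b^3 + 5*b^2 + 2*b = (b + 1)*(b^3 + 3*b^2 + 2*b) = (b + 1)^2*(b^2 + 2*b) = (b + 1)^2*(b + 2)*(b)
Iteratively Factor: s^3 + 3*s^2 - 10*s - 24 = (s + 2)*(s^2 + s - 12) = (s + 2)*(s + 4)*(s - 3)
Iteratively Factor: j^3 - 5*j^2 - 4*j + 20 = (j - 5)*(j^2 - 4) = (j - 5)*(j + 2)*(j - 2)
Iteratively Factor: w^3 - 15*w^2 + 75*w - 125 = (w - 5)*(w^2 - 10*w + 25) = (w - 5)^2*(w - 5)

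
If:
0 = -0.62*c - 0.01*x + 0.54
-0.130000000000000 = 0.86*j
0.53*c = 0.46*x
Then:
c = 0.86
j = -0.15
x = 0.99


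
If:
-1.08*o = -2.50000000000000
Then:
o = 2.31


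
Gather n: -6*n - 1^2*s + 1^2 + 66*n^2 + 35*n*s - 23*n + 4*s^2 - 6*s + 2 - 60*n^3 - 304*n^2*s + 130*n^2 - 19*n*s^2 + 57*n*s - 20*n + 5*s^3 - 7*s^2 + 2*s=-60*n^3 + n^2*(196 - 304*s) + n*(-19*s^2 + 92*s - 49) + 5*s^3 - 3*s^2 - 5*s + 3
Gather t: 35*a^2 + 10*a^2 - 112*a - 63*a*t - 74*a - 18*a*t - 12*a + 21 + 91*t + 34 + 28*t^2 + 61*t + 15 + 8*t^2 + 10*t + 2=45*a^2 - 198*a + 36*t^2 + t*(162 - 81*a) + 72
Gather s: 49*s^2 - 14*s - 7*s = 49*s^2 - 21*s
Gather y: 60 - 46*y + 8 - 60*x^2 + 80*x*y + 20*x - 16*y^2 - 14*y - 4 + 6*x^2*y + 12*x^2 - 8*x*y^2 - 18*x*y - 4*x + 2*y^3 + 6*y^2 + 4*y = -48*x^2 + 16*x + 2*y^3 + y^2*(-8*x - 10) + y*(6*x^2 + 62*x - 56) + 64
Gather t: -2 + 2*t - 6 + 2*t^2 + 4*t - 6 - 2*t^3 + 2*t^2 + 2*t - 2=-2*t^3 + 4*t^2 + 8*t - 16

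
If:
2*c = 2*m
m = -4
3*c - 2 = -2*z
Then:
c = -4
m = -4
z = 7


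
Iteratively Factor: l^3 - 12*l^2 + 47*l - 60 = (l - 3)*(l^2 - 9*l + 20) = (l - 5)*(l - 3)*(l - 4)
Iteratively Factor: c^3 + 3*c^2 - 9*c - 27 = (c - 3)*(c^2 + 6*c + 9) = (c - 3)*(c + 3)*(c + 3)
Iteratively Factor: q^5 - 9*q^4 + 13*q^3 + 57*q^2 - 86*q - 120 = (q + 1)*(q^4 - 10*q^3 + 23*q^2 + 34*q - 120) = (q - 5)*(q + 1)*(q^3 - 5*q^2 - 2*q + 24) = (q - 5)*(q - 3)*(q + 1)*(q^2 - 2*q - 8) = (q - 5)*(q - 4)*(q - 3)*(q + 1)*(q + 2)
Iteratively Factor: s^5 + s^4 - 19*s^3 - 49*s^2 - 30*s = (s + 1)*(s^4 - 19*s^2 - 30*s) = s*(s + 1)*(s^3 - 19*s - 30) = s*(s + 1)*(s + 3)*(s^2 - 3*s - 10) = s*(s + 1)*(s + 2)*(s + 3)*(s - 5)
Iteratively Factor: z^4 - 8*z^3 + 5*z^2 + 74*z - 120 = (z + 3)*(z^3 - 11*z^2 + 38*z - 40) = (z - 2)*(z + 3)*(z^2 - 9*z + 20) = (z - 4)*(z - 2)*(z + 3)*(z - 5)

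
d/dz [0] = 0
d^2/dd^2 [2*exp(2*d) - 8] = 8*exp(2*d)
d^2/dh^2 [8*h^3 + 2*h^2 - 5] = 48*h + 4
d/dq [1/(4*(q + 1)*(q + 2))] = (-2*q - 3)/(4*(q^4 + 6*q^3 + 13*q^2 + 12*q + 4))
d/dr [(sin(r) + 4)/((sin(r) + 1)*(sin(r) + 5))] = (-8*sin(r) + cos(r)^2 - 20)*cos(r)/((sin(r) + 1)^2*(sin(r) + 5)^2)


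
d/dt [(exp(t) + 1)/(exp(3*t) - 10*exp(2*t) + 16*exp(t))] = (-2*exp(3*t) + 7*exp(2*t) + 20*exp(t) - 16)*exp(-t)/(exp(4*t) - 20*exp(3*t) + 132*exp(2*t) - 320*exp(t) + 256)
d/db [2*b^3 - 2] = 6*b^2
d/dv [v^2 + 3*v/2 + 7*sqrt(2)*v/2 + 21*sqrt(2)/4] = 2*v + 3/2 + 7*sqrt(2)/2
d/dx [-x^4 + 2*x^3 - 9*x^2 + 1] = 2*x*(-2*x^2 + 3*x - 9)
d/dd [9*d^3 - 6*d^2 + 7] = 3*d*(9*d - 4)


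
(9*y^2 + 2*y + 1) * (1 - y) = -9*y^3 + 7*y^2 + y + 1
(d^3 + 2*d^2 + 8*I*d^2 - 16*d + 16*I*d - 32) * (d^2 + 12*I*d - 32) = d^5 + 2*d^4 + 20*I*d^4 - 144*d^3 + 40*I*d^3 - 288*d^2 - 448*I*d^2 + 512*d - 896*I*d + 1024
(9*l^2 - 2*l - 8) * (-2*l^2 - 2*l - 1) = -18*l^4 - 14*l^3 + 11*l^2 + 18*l + 8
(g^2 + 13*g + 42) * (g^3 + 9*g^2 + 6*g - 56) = g^5 + 22*g^4 + 165*g^3 + 400*g^2 - 476*g - 2352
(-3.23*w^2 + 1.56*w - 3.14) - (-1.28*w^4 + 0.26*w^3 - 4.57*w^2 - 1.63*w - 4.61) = 1.28*w^4 - 0.26*w^3 + 1.34*w^2 + 3.19*w + 1.47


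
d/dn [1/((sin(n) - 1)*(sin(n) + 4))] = -(2*sin(n) + 3)*cos(n)/((sin(n) - 1)^2*(sin(n) + 4)^2)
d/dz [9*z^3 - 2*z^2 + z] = 27*z^2 - 4*z + 1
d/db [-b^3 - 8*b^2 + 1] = b*(-3*b - 16)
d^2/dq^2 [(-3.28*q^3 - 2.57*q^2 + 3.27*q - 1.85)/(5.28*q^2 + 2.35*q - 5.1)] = (-1.13686837721616e-13*q^4 + 33.2265759999998*q^3 - 488.8152*q^2 - 121.27824*q - 175.37635)/(147.197952*q^6 + 196.54272*q^5 - 339.06312*q^4 - 366.706925*q^3 + 327.50415*q^2 + 183.3705*q - 132.651)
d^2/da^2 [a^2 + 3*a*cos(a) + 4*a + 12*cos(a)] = -3*a*cos(a) - 6*sin(a) - 12*cos(a) + 2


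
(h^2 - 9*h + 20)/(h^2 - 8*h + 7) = (h^2 - 9*h + 20)/(h^2 - 8*h + 7)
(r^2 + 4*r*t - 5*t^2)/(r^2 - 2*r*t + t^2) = (r + 5*t)/(r - t)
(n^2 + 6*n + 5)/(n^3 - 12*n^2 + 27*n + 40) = (n + 5)/(n^2 - 13*n + 40)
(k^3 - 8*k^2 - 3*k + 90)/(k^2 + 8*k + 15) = (k^2 - 11*k + 30)/(k + 5)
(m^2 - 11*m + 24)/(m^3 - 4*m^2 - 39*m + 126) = (m - 8)/(m^2 - m - 42)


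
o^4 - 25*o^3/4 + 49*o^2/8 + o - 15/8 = (o - 5)*(o - 1)*(o - 3/4)*(o + 1/2)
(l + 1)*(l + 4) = l^2 + 5*l + 4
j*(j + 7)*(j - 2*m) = j^3 - 2*j^2*m + 7*j^2 - 14*j*m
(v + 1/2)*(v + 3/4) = v^2 + 5*v/4 + 3/8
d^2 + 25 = (d - 5*I)*(d + 5*I)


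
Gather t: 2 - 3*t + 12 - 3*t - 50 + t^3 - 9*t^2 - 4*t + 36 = t^3 - 9*t^2 - 10*t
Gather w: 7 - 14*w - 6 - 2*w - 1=-16*w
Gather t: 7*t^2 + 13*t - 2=7*t^2 + 13*t - 2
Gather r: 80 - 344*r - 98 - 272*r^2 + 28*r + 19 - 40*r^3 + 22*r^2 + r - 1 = -40*r^3 - 250*r^2 - 315*r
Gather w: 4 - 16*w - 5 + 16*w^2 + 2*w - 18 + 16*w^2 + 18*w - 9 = 32*w^2 + 4*w - 28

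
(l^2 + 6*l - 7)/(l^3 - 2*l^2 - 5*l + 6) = (l + 7)/(l^2 - l - 6)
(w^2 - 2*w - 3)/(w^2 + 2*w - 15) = (w + 1)/(w + 5)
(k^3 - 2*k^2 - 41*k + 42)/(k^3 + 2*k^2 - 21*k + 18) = (k - 7)/(k - 3)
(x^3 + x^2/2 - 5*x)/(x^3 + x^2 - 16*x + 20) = x*(2*x + 5)/(2*(x^2 + 3*x - 10))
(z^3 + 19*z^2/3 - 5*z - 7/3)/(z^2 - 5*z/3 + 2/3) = (3*z^2 + 22*z + 7)/(3*z - 2)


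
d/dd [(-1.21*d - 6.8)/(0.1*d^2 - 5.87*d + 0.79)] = (0.121*d^2 + 1.36*d - 40.8719)/(0.01*d^4 - 1.174*d^3 + 34.6149*d^2 - 9.2746*d + 0.6241)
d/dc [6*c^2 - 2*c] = 12*c - 2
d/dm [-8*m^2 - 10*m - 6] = -16*m - 10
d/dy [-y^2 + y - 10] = 1 - 2*y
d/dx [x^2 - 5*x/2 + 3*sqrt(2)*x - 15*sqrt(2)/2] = 2*x - 5/2 + 3*sqrt(2)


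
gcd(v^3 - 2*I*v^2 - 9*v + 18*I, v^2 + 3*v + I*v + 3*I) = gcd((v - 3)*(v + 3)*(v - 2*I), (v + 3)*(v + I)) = v + 3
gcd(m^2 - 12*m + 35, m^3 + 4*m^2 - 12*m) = 1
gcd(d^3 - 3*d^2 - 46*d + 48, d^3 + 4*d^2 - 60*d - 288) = d^2 - 2*d - 48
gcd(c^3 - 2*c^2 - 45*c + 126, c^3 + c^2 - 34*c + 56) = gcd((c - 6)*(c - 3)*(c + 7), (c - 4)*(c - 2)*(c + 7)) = c + 7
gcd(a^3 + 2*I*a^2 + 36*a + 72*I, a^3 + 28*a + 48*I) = a^2 - 4*I*a + 12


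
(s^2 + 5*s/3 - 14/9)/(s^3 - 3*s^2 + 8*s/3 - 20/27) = 3*(3*s + 7)/(9*s^2 - 21*s + 10)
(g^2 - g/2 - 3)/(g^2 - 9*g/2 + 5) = (2*g + 3)/(2*g - 5)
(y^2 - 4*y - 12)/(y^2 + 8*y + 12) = (y - 6)/(y + 6)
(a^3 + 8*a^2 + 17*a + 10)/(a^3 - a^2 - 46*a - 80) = (a + 1)/(a - 8)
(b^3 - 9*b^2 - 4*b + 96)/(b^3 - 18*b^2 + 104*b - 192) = (b + 3)/(b - 6)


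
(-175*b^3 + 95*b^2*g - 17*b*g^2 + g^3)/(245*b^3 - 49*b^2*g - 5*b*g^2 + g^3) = (-5*b + g)/(7*b + g)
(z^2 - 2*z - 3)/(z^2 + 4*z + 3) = (z - 3)/(z + 3)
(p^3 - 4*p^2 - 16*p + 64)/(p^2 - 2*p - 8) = (p^2 - 16)/(p + 2)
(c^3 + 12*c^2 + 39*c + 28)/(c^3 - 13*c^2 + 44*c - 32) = (c^3 + 12*c^2 + 39*c + 28)/(c^3 - 13*c^2 + 44*c - 32)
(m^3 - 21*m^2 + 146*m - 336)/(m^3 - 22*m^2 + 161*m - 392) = (m - 6)/(m - 7)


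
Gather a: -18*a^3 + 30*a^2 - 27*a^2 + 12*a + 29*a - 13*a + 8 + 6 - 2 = -18*a^3 + 3*a^2 + 28*a + 12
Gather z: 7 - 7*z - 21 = -7*z - 14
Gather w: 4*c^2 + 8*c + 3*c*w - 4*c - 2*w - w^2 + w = 4*c^2 + 4*c - w^2 + w*(3*c - 1)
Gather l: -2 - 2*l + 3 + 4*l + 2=2*l + 3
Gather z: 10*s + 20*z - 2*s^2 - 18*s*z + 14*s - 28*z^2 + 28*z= -2*s^2 + 24*s - 28*z^2 + z*(48 - 18*s)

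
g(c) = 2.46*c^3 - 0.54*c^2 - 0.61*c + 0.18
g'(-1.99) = 30.76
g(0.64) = 0.21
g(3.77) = 122.02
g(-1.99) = -20.13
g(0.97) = 1.33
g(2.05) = 17.85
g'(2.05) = 28.19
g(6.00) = 508.44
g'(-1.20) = 11.31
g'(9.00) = 587.45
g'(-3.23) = 79.87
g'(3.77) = 100.21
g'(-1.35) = 14.30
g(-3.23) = -86.38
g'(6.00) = 258.59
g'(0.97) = 5.29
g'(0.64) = 1.72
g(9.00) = 1744.29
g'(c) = 7.38*c^2 - 1.08*c - 0.61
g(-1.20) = -4.12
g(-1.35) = -6.03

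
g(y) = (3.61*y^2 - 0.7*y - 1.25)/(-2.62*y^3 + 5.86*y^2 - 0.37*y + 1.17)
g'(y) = (7.22*y - 0.7)/(-2.62*y^3 + 5.86*y^2 - 0.37*y + 1.17) + (3.61*y^2 - 0.7*y - 1.25)*(7.86*y^2 - 11.72*y + 0.37)/(-2.62*y^3 + 5.86*y^2 - 0.37*y + 1.17)^2 = (9.4582*y^4 - 3.668*y^3 - 7.0587*y^2 + 23.0974*y - 1.2815)/(6.8644*y^6 - 30.7064*y^5 + 36.2784*y^4 - 10.4672*y^3 + 13.8493*y^2 - 0.8658*y + 1.3689)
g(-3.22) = 0.26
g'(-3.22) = 0.04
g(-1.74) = 0.33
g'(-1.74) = 0.04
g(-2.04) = 0.31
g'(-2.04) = 0.05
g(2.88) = -1.92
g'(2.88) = 2.96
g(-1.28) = 0.33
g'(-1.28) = -0.03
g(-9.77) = 0.12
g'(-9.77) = 0.01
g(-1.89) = 0.32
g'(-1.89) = 0.05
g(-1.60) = 0.33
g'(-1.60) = 0.03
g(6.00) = -0.35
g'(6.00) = 0.09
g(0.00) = -1.07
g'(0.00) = -0.94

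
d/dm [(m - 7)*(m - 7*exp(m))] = m - (m - 7)*(7*exp(m) - 1) - 7*exp(m)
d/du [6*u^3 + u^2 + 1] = 2*u*(9*u + 1)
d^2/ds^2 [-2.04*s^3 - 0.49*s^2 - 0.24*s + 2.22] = -12.24*s - 0.98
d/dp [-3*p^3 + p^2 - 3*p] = -9*p^2 + 2*p - 3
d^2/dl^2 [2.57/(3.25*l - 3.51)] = 54.29125/(3.25*l - 3.51)^3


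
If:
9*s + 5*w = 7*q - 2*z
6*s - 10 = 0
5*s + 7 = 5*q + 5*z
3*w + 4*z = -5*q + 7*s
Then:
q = 151/80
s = 5/3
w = -199/240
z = 283/240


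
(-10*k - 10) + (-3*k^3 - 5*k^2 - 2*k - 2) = -3*k^3 - 5*k^2 - 12*k - 12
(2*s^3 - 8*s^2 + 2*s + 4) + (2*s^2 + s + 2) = 2*s^3 - 6*s^2 + 3*s + 6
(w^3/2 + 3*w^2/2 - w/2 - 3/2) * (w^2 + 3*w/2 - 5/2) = w^5/2 + 9*w^4/4 + w^3/2 - 6*w^2 - w + 15/4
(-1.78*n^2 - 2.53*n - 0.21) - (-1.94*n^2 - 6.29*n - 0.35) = 0.16*n^2 + 3.76*n + 0.14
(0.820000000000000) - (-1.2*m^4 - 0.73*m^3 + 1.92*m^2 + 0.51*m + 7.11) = 1.2*m^4 + 0.73*m^3 - 1.92*m^2 - 0.51*m - 6.29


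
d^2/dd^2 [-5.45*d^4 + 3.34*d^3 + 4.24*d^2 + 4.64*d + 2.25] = -65.4*d^2 + 20.04*d + 8.48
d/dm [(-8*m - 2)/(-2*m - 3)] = 20/(2*m + 3)^2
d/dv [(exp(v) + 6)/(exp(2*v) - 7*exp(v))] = (-exp(2*v) - 12*exp(v) + 42)*exp(-v)/(exp(2*v) - 14*exp(v) + 49)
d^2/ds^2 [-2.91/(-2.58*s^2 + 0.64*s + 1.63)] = (38.740248*s^2 - 9.609984*s - 2.91*(5.16*s - 0.64)*(10.32*s - 1.28) - 24.475428)/(-2.58*s^2 + 0.64*s + 1.63)^3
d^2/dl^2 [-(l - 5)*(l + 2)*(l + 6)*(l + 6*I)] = -12*l^2 - l*(18 + 36*I) + 56 - 36*I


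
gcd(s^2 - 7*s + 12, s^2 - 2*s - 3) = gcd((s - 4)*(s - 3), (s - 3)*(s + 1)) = s - 3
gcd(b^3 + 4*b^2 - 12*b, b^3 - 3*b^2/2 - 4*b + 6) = b - 2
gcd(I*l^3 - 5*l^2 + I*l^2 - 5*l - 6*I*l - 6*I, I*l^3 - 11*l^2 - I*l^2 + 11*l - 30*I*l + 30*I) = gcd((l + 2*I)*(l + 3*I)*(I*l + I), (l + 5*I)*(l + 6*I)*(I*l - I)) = 1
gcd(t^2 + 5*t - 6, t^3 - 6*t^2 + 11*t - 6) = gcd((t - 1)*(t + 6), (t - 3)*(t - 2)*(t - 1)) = t - 1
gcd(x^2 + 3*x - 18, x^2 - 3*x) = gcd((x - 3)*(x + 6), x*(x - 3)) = x - 3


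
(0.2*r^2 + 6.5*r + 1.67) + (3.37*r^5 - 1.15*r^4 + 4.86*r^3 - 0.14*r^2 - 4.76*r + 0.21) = 3.37*r^5 - 1.15*r^4 + 4.86*r^3 + 0.06*r^2 + 1.74*r + 1.88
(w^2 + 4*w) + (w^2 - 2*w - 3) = 2*w^2 + 2*w - 3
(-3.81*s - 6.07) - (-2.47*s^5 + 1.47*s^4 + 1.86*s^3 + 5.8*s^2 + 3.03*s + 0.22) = 2.47*s^5 - 1.47*s^4 - 1.86*s^3 - 5.8*s^2 - 6.84*s - 6.29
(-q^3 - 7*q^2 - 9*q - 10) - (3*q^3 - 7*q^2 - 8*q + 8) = -4*q^3 - q - 18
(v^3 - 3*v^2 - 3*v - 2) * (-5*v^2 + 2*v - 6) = -5*v^5 + 17*v^4 + 3*v^3 + 22*v^2 + 14*v + 12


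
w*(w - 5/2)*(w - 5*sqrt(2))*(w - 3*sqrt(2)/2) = w^4 - 13*sqrt(2)*w^3/2 - 5*w^3/2 + 15*w^2 + 65*sqrt(2)*w^2/4 - 75*w/2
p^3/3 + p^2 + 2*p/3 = p*(p/3 + 1/3)*(p + 2)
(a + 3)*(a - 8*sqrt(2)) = a^2 - 8*sqrt(2)*a + 3*a - 24*sqrt(2)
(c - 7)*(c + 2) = c^2 - 5*c - 14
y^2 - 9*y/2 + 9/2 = (y - 3)*(y - 3/2)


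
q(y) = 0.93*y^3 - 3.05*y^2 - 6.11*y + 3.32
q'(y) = 2.79*y^2 - 6.1*y - 6.11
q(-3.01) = -31.28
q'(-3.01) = 37.53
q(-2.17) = -7.29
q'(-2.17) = 20.26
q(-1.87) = -2.00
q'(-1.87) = 15.05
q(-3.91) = -75.01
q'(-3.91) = 60.39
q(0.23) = 1.76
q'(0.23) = -7.37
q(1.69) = -11.23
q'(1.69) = -8.45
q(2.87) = -17.35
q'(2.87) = -0.64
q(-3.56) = -55.54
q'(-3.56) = 50.97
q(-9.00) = -866.71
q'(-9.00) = 274.78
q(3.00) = -17.35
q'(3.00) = 0.70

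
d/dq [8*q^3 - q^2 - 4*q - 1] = 24*q^2 - 2*q - 4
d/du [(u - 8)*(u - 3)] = 2*u - 11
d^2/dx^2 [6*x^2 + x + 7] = 12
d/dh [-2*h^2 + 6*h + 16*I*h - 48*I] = -4*h + 6 + 16*I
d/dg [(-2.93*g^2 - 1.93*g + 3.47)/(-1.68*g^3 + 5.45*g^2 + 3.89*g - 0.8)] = (-4.9224*g^4 - 6.4848*g^3 + 16.6096*g^2 - 33.135*g - 11.9543)/(2.8224*g^6 - 18.312*g^5 + 16.6321*g^4 + 45.089*g^3 + 6.4121*g^2 - 6.224*g + 0.64)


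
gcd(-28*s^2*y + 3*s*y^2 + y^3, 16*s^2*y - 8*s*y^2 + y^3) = -4*s*y + y^2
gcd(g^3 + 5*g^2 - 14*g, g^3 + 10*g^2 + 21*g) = g^2 + 7*g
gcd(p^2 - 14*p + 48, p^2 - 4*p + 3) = 1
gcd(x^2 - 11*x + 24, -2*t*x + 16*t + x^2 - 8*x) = x - 8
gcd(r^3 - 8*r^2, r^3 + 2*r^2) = r^2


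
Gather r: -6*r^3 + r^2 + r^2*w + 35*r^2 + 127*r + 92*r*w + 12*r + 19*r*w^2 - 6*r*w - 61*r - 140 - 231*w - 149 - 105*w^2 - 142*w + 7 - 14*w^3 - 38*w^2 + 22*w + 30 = -6*r^3 + r^2*(w + 36) + r*(19*w^2 + 86*w + 78) - 14*w^3 - 143*w^2 - 351*w - 252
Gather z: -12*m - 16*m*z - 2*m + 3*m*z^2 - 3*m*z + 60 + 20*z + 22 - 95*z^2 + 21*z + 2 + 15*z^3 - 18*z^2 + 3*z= -14*m + 15*z^3 + z^2*(3*m - 113) + z*(44 - 19*m) + 84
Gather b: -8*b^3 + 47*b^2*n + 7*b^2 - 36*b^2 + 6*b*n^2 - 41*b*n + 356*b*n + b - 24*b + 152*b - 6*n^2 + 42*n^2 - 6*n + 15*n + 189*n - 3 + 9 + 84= -8*b^3 + b^2*(47*n - 29) + b*(6*n^2 + 315*n + 129) + 36*n^2 + 198*n + 90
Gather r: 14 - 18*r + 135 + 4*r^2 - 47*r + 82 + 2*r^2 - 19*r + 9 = 6*r^2 - 84*r + 240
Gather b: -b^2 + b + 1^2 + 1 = -b^2 + b + 2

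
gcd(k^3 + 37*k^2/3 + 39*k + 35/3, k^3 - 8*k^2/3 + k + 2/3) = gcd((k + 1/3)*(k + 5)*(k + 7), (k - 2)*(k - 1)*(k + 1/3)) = k + 1/3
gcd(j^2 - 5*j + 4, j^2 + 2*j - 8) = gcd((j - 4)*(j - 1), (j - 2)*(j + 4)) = 1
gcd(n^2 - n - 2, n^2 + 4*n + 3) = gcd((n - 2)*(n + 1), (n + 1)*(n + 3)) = n + 1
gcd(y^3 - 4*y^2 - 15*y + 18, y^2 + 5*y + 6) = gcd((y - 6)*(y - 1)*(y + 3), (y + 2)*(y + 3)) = y + 3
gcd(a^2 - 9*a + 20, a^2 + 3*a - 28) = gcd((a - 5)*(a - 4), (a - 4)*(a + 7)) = a - 4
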